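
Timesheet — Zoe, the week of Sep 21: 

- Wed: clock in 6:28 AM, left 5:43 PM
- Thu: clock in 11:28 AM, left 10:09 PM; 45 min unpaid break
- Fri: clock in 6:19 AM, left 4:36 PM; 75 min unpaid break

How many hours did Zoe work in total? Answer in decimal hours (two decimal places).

Wed: 6:28 AM–5:43 PM = 11 h 15 min
Thu: 11:28 AM–10:09 PM = 10 h 41 min; less 45 min break → 9 h 56 min
Fri: 6:19 AM–4:36 PM = 10 h 17 min; less 75 min break → 9 h 2 min
Total: 11 h 15 min + 9 h 56 min + 9 h 2 min = 30 h 13 min.

30.22 hours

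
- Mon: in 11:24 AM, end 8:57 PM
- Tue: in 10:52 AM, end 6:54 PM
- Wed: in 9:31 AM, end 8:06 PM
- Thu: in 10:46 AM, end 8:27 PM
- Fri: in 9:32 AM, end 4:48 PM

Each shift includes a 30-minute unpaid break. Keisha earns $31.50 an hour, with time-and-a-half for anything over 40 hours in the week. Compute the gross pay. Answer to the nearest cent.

$1383.64

Mon: 11:24 AM–8:57 PM = 9 h 33 min; less 30 min break → 9 h 3 min
Tue: 10:52 AM–6:54 PM = 8 h 2 min; less 30 min break → 7 h 32 min
Wed: 9:31 AM–8:06 PM = 10 h 35 min; less 30 min break → 10 h 5 min
Thu: 10:46 AM–8:27 PM = 9 h 41 min; less 30 min break → 9 h 11 min
Fri: 9:32 AM–4:48 PM = 7 h 16 min; less 30 min break → 6 h 46 min
Total worked: 42 h 37 min = 2557 min.
Regular 40 h 0 min = 2400 min at $31.50/h; overtime 2 h 37 min = 157 min at $47.25/h.
Pay = (2400 × $31.50 + 157 × $47.25) ÷ 60 = $1383.64.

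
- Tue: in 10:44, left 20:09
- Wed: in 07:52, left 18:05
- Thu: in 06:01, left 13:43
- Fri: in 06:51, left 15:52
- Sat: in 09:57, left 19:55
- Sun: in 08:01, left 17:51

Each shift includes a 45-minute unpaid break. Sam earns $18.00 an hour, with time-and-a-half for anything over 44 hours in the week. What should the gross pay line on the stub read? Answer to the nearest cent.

$998.55

Tue: 10:44–20:09 = 9 h 25 min; less 45 min break → 8 h 40 min
Wed: 07:52–18:05 = 10 h 13 min; less 45 min break → 9 h 28 min
Thu: 06:01–13:43 = 7 h 42 min; less 45 min break → 6 h 57 min
Fri: 06:51–15:52 = 9 h 1 min; less 45 min break → 8 h 16 min
Sat: 09:57–19:55 = 9 h 58 min; less 45 min break → 9 h 13 min
Sun: 08:01–17:51 = 9 h 50 min; less 45 min break → 9 h 5 min
Total worked: 51 h 39 min = 3099 min.
Regular 44 h 0 min = 2640 min at $18.00/h; overtime 7 h 39 min = 459 min at $27.00/h.
Pay = (2640 × $18.00 + 459 × $27.00) ÷ 60 = $998.55.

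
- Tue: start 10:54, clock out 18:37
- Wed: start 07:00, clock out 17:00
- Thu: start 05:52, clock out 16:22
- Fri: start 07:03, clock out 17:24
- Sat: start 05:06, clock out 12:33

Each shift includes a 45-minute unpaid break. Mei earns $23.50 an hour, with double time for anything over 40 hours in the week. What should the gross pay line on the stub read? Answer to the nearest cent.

Tue: 10:54–18:37 = 7 h 43 min; less 45 min break → 6 h 58 min
Wed: 07:00–17:00 = 10 h 0 min; less 45 min break → 9 h 15 min
Thu: 05:52–16:22 = 10 h 30 min; less 45 min break → 9 h 45 min
Fri: 07:03–17:24 = 10 h 21 min; less 45 min break → 9 h 36 min
Sat: 05:06–12:33 = 7 h 27 min; less 45 min break → 6 h 42 min
Total worked: 42 h 16 min = 2536 min.
Regular 40 h 0 min = 2400 min at $23.50/h; overtime 2 h 16 min = 136 min at $47.00/h.
Pay = (2400 × $23.50 + 136 × $47.00) ÷ 60 = $1046.53.

$1046.53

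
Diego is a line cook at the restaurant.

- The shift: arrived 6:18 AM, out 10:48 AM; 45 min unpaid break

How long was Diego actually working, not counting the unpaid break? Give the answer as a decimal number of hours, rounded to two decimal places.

The shift: 6:18 AM–10:48 AM = 4 h 30 min; less 45 min break → 3 h 45 min

3.75 hours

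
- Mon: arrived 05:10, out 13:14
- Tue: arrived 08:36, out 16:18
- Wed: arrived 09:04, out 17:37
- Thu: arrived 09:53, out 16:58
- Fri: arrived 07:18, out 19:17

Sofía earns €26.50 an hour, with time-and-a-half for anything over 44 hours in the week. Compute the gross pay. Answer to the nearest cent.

Mon: 05:10–13:14 = 8 h 4 min
Tue: 08:36–16:18 = 7 h 42 min
Wed: 09:04–17:37 = 8 h 33 min
Thu: 09:53–16:58 = 7 h 5 min
Fri: 07:18–19:17 = 11 h 59 min
Total worked: 43 h 23 min = 2603 min.
Regular 43 h 23 min = 2603 min at €26.50/h; overtime 0 h 0 min = 0 min at €39.75/h.
Pay = (2603 × €26.50 + 0 × €39.75) ÷ 60 = €1149.66.

€1149.66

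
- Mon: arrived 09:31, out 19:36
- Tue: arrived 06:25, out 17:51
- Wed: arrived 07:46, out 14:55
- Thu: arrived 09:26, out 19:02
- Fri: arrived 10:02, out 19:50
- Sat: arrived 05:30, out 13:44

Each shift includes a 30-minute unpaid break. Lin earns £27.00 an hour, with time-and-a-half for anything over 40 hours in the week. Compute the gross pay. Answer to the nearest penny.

£1618.65

Mon: 09:31–19:36 = 10 h 5 min; less 30 min break → 9 h 35 min
Tue: 06:25–17:51 = 11 h 26 min; less 30 min break → 10 h 56 min
Wed: 07:46–14:55 = 7 h 9 min; less 30 min break → 6 h 39 min
Thu: 09:26–19:02 = 9 h 36 min; less 30 min break → 9 h 6 min
Fri: 10:02–19:50 = 9 h 48 min; less 30 min break → 9 h 18 min
Sat: 05:30–13:44 = 8 h 14 min; less 30 min break → 7 h 44 min
Total worked: 53 h 18 min = 3198 min.
Regular 40 h 0 min = 2400 min at £27.00/h; overtime 13 h 18 min = 798 min at £40.50/h.
Pay = (2400 × £27.00 + 798 × £40.50) ÷ 60 = £1618.65.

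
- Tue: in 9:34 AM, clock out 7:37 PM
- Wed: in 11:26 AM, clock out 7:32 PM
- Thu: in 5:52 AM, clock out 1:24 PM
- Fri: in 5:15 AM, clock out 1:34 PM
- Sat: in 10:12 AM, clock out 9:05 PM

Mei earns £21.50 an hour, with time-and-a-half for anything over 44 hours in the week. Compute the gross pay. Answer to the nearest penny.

Tue: 9:34 AM–7:37 PM = 10 h 3 min
Wed: 11:26 AM–7:32 PM = 8 h 6 min
Thu: 5:52 AM–1:24 PM = 7 h 32 min
Fri: 5:15 AM–1:34 PM = 8 h 19 min
Sat: 10:12 AM–9:05 PM = 10 h 53 min
Total worked: 44 h 53 min = 2693 min.
Regular 44 h 0 min = 2640 min at £21.50/h; overtime 0 h 53 min = 53 min at £32.25/h.
Pay = (2640 × £21.50 + 53 × £32.25) ÷ 60 = £974.49.

£974.49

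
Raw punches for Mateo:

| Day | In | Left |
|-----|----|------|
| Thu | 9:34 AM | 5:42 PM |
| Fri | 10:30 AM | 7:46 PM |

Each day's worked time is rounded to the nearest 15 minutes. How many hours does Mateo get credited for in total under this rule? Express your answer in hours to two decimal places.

17.50 hours

Thu: 9:34 AM–5:42 PM = 8 h 8 min → rounds to 8 h 15 min
Fri: 10:30 AM–7:46 PM = 9 h 16 min → rounds to 9 h 15 min
Total credited: 17 h 30 min.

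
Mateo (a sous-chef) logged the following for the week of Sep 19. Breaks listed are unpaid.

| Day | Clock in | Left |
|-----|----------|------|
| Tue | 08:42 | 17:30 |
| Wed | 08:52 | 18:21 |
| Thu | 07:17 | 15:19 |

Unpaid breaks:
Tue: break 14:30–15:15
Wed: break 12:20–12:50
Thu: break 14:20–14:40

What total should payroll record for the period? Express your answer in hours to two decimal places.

24.73 hours

Tue: 08:42–17:30 = 8 h 48 min; less 45 min break → 8 h 3 min
Wed: 08:52–18:21 = 9 h 29 min; less 30 min break → 8 h 59 min
Thu: 07:17–15:19 = 8 h 2 min; less 20 min break → 7 h 42 min
Total: 8 h 3 min + 8 h 59 min + 7 h 42 min = 24 h 44 min.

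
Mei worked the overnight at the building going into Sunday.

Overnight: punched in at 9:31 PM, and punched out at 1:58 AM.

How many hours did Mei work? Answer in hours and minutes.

4 h 27 min

Overnight: 9:31 PM → midnight = 2 h 29 min; midnight → 1:58 AM = 1 h 58 min; span 4 h 27 min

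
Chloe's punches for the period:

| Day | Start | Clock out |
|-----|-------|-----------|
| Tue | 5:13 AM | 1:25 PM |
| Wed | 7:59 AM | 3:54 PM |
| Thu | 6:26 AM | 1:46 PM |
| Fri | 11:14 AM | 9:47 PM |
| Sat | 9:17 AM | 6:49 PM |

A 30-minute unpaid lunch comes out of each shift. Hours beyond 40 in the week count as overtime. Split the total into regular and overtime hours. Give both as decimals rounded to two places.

Tue: 5:13 AM–1:25 PM = 8 h 12 min; less 30 min break → 7 h 42 min
Wed: 7:59 AM–3:54 PM = 7 h 55 min; less 30 min break → 7 h 25 min
Thu: 6:26 AM–1:46 PM = 7 h 20 min; less 30 min break → 6 h 50 min
Fri: 11:14 AM–9:47 PM = 10 h 33 min; less 30 min break → 10 h 3 min
Sat: 9:17 AM–6:49 PM = 9 h 32 min; less 30 min break → 9 h 2 min
Total worked: 41 h 2 min = 41.03 h.
Threshold 40 h → overtime 1 h 2 min, regular 40 h 0 min.

Regular 40.00 hours, overtime 1.03 hours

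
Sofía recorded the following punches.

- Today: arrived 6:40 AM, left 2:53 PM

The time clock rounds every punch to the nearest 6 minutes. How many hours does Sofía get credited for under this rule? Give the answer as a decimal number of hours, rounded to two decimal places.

8.20 hours

Today: in 6:40 AM→6:42 AM, out 2:53 PM→2:54 PM; 8 h 12 min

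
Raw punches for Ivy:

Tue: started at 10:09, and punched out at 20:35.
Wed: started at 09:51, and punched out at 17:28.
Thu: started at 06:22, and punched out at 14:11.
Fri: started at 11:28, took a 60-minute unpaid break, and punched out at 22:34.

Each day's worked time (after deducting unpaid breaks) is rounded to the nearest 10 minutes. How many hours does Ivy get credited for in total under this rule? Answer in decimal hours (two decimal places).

Tue: 10:09–20:35 = 10 h 26 min → rounds to 10 h 30 min
Wed: 09:51–17:28 = 7 h 37 min → rounds to 7 h 40 min
Thu: 06:22–14:11 = 7 h 49 min → rounds to 7 h 50 min
Fri: 11:28–22:34 = 11 h 6 min − 60 min = 10 h 6 min → rounds to 10 h 10 min
Total credited: 36 h 10 min.

36.17 hours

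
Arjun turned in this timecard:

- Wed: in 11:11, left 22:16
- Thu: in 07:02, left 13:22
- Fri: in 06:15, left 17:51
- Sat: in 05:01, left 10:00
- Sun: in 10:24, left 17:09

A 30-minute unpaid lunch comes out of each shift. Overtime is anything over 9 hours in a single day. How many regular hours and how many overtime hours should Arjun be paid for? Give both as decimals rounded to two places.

Wed: 11:11–22:16 = 11 h 5 min; less 30 min break → 10 h 35 min
Thu: 07:02–13:22 = 6 h 20 min; less 30 min break → 5 h 50 min
Fri: 06:15–17:51 = 11 h 36 min; less 30 min break → 11 h 6 min
Sat: 05:01–10:00 = 4 h 59 min; less 30 min break → 4 h 29 min
Sun: 10:24–17:09 = 6 h 45 min; less 30 min break → 6 h 15 min
Wed reg 9 h 0 min / OT 1 h 35 min; Thu reg 5 h 50 min / OT 0 h 0 min; Fri reg 9 h 0 min / OT 2 h 6 min; Sat reg 4 h 29 min / OT 0 h 0 min; Sun reg 6 h 15 min / OT 0 h 0 min.
Totals: regular 34 h 34 min, overtime 3 h 41 min.

Regular 34.57 hours, overtime 3.68 hours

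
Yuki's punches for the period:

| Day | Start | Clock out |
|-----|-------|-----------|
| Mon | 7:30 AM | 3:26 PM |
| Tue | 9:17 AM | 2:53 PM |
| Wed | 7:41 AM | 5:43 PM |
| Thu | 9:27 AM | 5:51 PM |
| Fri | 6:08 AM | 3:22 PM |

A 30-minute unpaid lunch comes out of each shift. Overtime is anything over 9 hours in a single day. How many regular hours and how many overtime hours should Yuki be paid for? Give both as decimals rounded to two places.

Regular 38.17 hours, overtime 0.53 hours

Mon: 7:30 AM–3:26 PM = 7 h 56 min; less 30 min break → 7 h 26 min
Tue: 9:17 AM–2:53 PM = 5 h 36 min; less 30 min break → 5 h 6 min
Wed: 7:41 AM–5:43 PM = 10 h 2 min; less 30 min break → 9 h 32 min
Thu: 9:27 AM–5:51 PM = 8 h 24 min; less 30 min break → 7 h 54 min
Fri: 6:08 AM–3:22 PM = 9 h 14 min; less 30 min break → 8 h 44 min
Mon reg 7 h 26 min / OT 0 h 0 min; Tue reg 5 h 6 min / OT 0 h 0 min; Wed reg 9 h 0 min / OT 0 h 32 min; Thu reg 7 h 54 min / OT 0 h 0 min; Fri reg 8 h 44 min / OT 0 h 0 min.
Totals: regular 38 h 10 min, overtime 0 h 32 min.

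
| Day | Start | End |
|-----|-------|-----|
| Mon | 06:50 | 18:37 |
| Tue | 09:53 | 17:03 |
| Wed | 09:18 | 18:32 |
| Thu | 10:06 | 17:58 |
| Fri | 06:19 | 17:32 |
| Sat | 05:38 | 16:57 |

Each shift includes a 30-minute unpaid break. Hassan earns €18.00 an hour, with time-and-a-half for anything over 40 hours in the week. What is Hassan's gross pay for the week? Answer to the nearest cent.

Mon: 06:50–18:37 = 11 h 47 min; less 30 min break → 11 h 17 min
Tue: 09:53–17:03 = 7 h 10 min; less 30 min break → 6 h 40 min
Wed: 09:18–18:32 = 9 h 14 min; less 30 min break → 8 h 44 min
Thu: 10:06–17:58 = 7 h 52 min; less 30 min break → 7 h 22 min
Fri: 06:19–17:32 = 11 h 13 min; less 30 min break → 10 h 43 min
Sat: 05:38–16:57 = 11 h 19 min; less 30 min break → 10 h 49 min
Total worked: 55 h 35 min = 3335 min.
Regular 40 h 0 min = 2400 min at €18.00/h; overtime 15 h 35 min = 935 min at €27.00/h.
Pay = (2400 × €18.00 + 935 × €27.00) ÷ 60 = €1140.75.

€1140.75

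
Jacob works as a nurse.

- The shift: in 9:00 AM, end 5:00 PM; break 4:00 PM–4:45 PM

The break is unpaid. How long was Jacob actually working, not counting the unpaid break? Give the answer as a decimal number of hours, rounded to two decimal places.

7.25 hours

The shift: 9:00 AM–5:00 PM = 8 h 0 min; less 45 min break → 7 h 15 min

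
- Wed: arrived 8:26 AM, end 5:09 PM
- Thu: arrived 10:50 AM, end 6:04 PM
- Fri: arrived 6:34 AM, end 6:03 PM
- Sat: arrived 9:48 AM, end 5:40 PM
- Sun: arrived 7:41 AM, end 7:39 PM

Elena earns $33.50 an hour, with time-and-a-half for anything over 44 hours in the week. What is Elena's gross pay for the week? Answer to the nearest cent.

$1638.15

Wed: 8:26 AM–5:09 PM = 8 h 43 min
Thu: 10:50 AM–6:04 PM = 7 h 14 min
Fri: 6:34 AM–6:03 PM = 11 h 29 min
Sat: 9:48 AM–5:40 PM = 7 h 52 min
Sun: 7:41 AM–7:39 PM = 11 h 58 min
Total worked: 47 h 16 min = 2836 min.
Regular 44 h 0 min = 2640 min at $33.50/h; overtime 3 h 16 min = 196 min at $50.25/h.
Pay = (2640 × $33.50 + 196 × $50.25) ÷ 60 = $1638.15.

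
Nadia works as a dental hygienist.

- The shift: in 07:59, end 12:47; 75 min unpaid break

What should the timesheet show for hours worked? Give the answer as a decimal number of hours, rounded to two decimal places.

3.55 hours

The shift: 07:59–12:47 = 4 h 48 min; less 75 min break → 3 h 33 min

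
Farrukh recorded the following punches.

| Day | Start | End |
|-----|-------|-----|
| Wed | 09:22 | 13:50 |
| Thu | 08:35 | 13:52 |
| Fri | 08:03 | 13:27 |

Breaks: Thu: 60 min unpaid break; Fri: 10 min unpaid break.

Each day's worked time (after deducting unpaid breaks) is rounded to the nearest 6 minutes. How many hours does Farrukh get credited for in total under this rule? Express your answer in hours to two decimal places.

Wed: 09:22–13:50 = 4 h 28 min → rounds to 4 h 30 min
Thu: 08:35–13:52 = 5 h 17 min − 60 min = 4 h 17 min → rounds to 4 h 18 min
Fri: 08:03–13:27 = 5 h 24 min − 10 min = 5 h 14 min → rounds to 5 h 12 min
Total credited: 14 h 0 min.

14.00 hours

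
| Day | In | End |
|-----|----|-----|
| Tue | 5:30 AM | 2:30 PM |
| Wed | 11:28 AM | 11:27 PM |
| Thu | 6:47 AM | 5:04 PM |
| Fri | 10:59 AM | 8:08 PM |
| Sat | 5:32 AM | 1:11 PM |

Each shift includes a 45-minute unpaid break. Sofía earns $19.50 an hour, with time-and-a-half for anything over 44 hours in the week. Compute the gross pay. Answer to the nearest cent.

$867.26

Tue: 5:30 AM–2:30 PM = 9 h 0 min; less 45 min break → 8 h 15 min
Wed: 11:28 AM–11:27 PM = 11 h 59 min; less 45 min break → 11 h 14 min
Thu: 6:47 AM–5:04 PM = 10 h 17 min; less 45 min break → 9 h 32 min
Fri: 10:59 AM–8:08 PM = 9 h 9 min; less 45 min break → 8 h 24 min
Sat: 5:32 AM–1:11 PM = 7 h 39 min; less 45 min break → 6 h 54 min
Total worked: 44 h 19 min = 2659 min.
Regular 44 h 0 min = 2640 min at $19.50/h; overtime 0 h 19 min = 19 min at $29.25/h.
Pay = (2640 × $19.50 + 19 × $29.25) ÷ 60 = $867.26.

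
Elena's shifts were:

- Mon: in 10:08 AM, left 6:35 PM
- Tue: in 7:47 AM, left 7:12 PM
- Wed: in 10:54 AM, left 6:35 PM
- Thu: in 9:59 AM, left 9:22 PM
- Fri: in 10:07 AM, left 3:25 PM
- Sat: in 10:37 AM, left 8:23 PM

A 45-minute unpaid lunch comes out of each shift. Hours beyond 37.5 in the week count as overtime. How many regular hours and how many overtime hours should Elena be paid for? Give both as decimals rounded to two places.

Regular 37.50 hours, overtime 12.00 hours

Mon: 10:08 AM–6:35 PM = 8 h 27 min; less 45 min break → 7 h 42 min
Tue: 7:47 AM–7:12 PM = 11 h 25 min; less 45 min break → 10 h 40 min
Wed: 10:54 AM–6:35 PM = 7 h 41 min; less 45 min break → 6 h 56 min
Thu: 9:59 AM–9:22 PM = 11 h 23 min; less 45 min break → 10 h 38 min
Fri: 10:07 AM–3:25 PM = 5 h 18 min; less 45 min break → 4 h 33 min
Sat: 10:37 AM–8:23 PM = 9 h 46 min; less 45 min break → 9 h 1 min
Total worked: 49 h 30 min = 49.50 h.
Threshold 37.5 h → overtime 12 h 0 min, regular 37 h 30 min.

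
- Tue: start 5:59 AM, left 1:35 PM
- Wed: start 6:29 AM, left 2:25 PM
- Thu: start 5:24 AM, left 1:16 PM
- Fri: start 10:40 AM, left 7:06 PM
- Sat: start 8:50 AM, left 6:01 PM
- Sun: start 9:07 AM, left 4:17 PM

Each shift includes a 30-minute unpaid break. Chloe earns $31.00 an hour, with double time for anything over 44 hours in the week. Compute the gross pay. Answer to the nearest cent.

Tue: 5:59 AM–1:35 PM = 7 h 36 min; less 30 min break → 7 h 6 min
Wed: 6:29 AM–2:25 PM = 7 h 56 min; less 30 min break → 7 h 26 min
Thu: 5:24 AM–1:16 PM = 7 h 52 min; less 30 min break → 7 h 22 min
Fri: 10:40 AM–7:06 PM = 8 h 26 min; less 30 min break → 7 h 56 min
Sat: 8:50 AM–6:01 PM = 9 h 11 min; less 30 min break → 8 h 41 min
Sun: 9:07 AM–4:17 PM = 7 h 10 min; less 30 min break → 6 h 40 min
Total worked: 45 h 11 min = 2711 min.
Regular 44 h 0 min = 2640 min at $31.00/h; overtime 1 h 11 min = 71 min at $62.00/h.
Pay = (2640 × $31.00 + 71 × $62.00) ÷ 60 = $1437.37.

$1437.37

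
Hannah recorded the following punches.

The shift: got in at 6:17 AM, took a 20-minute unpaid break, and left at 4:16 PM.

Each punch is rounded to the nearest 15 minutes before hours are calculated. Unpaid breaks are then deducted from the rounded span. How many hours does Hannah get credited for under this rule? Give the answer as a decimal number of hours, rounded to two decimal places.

9.67 hours

The shift: in 6:17 AM→6:15 AM, out 4:16 PM→4:15 PM; 10 h 0 min − 20 min = 9 h 40 min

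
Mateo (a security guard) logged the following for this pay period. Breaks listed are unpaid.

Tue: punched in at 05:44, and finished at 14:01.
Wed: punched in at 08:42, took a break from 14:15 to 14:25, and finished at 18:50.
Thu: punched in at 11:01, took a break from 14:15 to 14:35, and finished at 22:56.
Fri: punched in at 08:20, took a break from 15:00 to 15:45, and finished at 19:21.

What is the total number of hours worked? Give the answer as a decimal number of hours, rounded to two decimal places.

Tue: 05:44–14:01 = 8 h 17 min
Wed: 08:42–18:50 = 10 h 8 min; less 10 min break → 9 h 58 min
Thu: 11:01–22:56 = 11 h 55 min; less 20 min break → 11 h 35 min
Fri: 08:20–19:21 = 11 h 1 min; less 45 min break → 10 h 16 min
Total: 8 h 17 min + 9 h 58 min + 11 h 35 min + 10 h 16 min = 40 h 6 min.

40.10 hours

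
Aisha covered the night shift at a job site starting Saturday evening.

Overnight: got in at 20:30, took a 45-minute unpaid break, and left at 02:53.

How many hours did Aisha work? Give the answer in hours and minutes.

Overnight: 20:30 → midnight = 3 h 30 min; midnight → 02:53 = 2 h 53 min; span 6 h 23 min; less 45 min break → 5 h 38 min

5 h 38 min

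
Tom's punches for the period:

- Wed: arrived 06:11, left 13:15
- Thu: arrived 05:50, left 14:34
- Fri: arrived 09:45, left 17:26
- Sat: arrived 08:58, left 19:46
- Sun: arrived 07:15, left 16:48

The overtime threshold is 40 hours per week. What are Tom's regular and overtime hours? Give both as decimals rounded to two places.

Regular 40.00 hours, overtime 3.83 hours

Wed: 06:11–13:15 = 7 h 4 min
Thu: 05:50–14:34 = 8 h 44 min
Fri: 09:45–17:26 = 7 h 41 min
Sat: 08:58–19:46 = 10 h 48 min
Sun: 07:15–16:48 = 9 h 33 min
Total worked: 43 h 50 min = 43.83 h.
Threshold 40 h → overtime 3 h 50 min, regular 40 h 0 min.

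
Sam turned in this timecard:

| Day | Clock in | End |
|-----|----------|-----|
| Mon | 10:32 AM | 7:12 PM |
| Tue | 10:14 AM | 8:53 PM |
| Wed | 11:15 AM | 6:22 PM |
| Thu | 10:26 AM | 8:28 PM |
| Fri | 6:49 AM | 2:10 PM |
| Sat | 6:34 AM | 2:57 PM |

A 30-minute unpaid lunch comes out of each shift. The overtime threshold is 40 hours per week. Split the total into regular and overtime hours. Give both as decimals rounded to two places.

Regular 40.00 hours, overtime 9.20 hours

Mon: 10:32 AM–7:12 PM = 8 h 40 min; less 30 min break → 8 h 10 min
Tue: 10:14 AM–8:53 PM = 10 h 39 min; less 30 min break → 10 h 9 min
Wed: 11:15 AM–6:22 PM = 7 h 7 min; less 30 min break → 6 h 37 min
Thu: 10:26 AM–8:28 PM = 10 h 2 min; less 30 min break → 9 h 32 min
Fri: 6:49 AM–2:10 PM = 7 h 21 min; less 30 min break → 6 h 51 min
Sat: 6:34 AM–2:57 PM = 8 h 23 min; less 30 min break → 7 h 53 min
Total worked: 49 h 12 min = 49.20 h.
Threshold 40 h → overtime 9 h 12 min, regular 40 h 0 min.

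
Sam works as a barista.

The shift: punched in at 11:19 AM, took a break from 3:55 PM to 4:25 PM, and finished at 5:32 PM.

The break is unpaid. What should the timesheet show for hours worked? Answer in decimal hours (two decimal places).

5.72 hours

The shift: 11:19 AM–5:32 PM = 6 h 13 min; less 30 min break → 5 h 43 min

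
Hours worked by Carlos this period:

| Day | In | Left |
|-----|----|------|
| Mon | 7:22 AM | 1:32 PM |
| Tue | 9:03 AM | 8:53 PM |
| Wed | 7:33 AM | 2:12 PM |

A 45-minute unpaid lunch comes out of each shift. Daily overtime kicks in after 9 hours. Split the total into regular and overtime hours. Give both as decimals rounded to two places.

Regular 20.32 hours, overtime 2.08 hours

Mon: 7:22 AM–1:32 PM = 6 h 10 min; less 45 min break → 5 h 25 min
Tue: 9:03 AM–8:53 PM = 11 h 50 min; less 45 min break → 11 h 5 min
Wed: 7:33 AM–2:12 PM = 6 h 39 min; less 45 min break → 5 h 54 min
Mon reg 5 h 25 min / OT 0 h 0 min; Tue reg 9 h 0 min / OT 2 h 5 min; Wed reg 5 h 54 min / OT 0 h 0 min.
Totals: regular 20 h 19 min, overtime 2 h 5 min.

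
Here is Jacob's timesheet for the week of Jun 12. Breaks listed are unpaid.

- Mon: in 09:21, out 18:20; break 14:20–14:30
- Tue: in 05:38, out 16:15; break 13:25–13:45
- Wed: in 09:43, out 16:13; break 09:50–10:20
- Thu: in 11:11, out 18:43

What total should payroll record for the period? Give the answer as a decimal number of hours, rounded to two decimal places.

32.63 hours

Mon: 09:21–18:20 = 8 h 59 min; less 10 min break → 8 h 49 min
Tue: 05:38–16:15 = 10 h 37 min; less 20 min break → 10 h 17 min
Wed: 09:43–16:13 = 6 h 30 min; less 30 min break → 6 h 0 min
Thu: 11:11–18:43 = 7 h 32 min
Total: 8 h 49 min + 10 h 17 min + 6 h 0 min + 7 h 32 min = 32 h 38 min.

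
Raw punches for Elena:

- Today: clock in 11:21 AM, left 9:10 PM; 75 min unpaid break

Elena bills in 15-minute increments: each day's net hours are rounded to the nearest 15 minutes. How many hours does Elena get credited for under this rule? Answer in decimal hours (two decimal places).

8.50 hours

Today: 11:21 AM–9:10 PM = 9 h 49 min − 75 min = 8 h 34 min → rounds to 8 h 30 min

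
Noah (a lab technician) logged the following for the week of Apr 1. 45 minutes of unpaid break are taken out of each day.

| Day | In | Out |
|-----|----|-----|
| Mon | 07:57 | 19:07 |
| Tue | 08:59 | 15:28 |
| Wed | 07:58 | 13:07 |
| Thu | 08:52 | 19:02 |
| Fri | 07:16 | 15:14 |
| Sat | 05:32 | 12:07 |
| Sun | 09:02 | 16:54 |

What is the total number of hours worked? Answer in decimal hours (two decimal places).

Mon: 07:57–19:07 = 11 h 10 min; less 45 min break → 10 h 25 min
Tue: 08:59–15:28 = 6 h 29 min; less 45 min break → 5 h 44 min
Wed: 07:58–13:07 = 5 h 9 min; less 45 min break → 4 h 24 min
Thu: 08:52–19:02 = 10 h 10 min; less 45 min break → 9 h 25 min
Fri: 07:16–15:14 = 7 h 58 min; less 45 min break → 7 h 13 min
Sat: 05:32–12:07 = 6 h 35 min; less 45 min break → 5 h 50 min
Sun: 09:02–16:54 = 7 h 52 min; less 45 min break → 7 h 7 min
Total: 10 h 25 min + 5 h 44 min + 4 h 24 min + 9 h 25 min + 7 h 13 min + 5 h 50 min + 7 h 7 min = 50 h 8 min.

50.13 hours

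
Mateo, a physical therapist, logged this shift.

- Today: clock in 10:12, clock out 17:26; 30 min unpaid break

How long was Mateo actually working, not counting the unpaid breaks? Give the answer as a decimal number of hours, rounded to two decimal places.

6.73 hours

Today: 10:12–17:26 = 7 h 14 min; less 30 min break → 6 h 44 min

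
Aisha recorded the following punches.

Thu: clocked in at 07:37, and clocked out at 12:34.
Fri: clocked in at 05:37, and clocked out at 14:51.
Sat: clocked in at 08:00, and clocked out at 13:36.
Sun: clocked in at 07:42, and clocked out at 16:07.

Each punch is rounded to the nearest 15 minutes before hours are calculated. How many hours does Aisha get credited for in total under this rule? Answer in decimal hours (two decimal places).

Thu: in 07:37→07:30, out 12:34→12:30; 5 h 0 min
Fri: in 05:37→05:30, out 14:51→14:45; 9 h 15 min
Sat: in 08:00→08:00, out 13:36→13:30; 5 h 30 min
Sun: in 07:42→07:45, out 16:07→16:00; 8 h 15 min
Total credited: 28 h 0 min.

28.00 hours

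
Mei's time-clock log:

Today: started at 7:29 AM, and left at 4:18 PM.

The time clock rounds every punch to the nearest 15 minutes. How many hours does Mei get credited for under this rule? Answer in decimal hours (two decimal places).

8.75 hours

Today: in 7:29 AM→7:30 AM, out 4:18 PM→4:15 PM; 8 h 45 min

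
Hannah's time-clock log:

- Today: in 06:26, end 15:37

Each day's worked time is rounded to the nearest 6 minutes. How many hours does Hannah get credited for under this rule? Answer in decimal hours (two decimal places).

Today: 06:26–15:37 = 9 h 11 min → rounds to 9 h 12 min

9.20 hours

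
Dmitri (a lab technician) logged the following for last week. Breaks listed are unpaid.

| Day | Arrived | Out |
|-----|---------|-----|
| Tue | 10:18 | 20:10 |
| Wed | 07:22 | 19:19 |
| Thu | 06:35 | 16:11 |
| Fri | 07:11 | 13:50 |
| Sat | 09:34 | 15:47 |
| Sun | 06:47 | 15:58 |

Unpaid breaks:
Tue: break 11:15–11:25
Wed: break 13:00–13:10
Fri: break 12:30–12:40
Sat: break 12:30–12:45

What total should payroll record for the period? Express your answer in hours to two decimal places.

Tue: 10:18–20:10 = 9 h 52 min; less 10 min break → 9 h 42 min
Wed: 07:22–19:19 = 11 h 57 min; less 10 min break → 11 h 47 min
Thu: 06:35–16:11 = 9 h 36 min
Fri: 07:11–13:50 = 6 h 39 min; less 10 min break → 6 h 29 min
Sat: 09:34–15:47 = 6 h 13 min; less 15 min break → 5 h 58 min
Sun: 06:47–15:58 = 9 h 11 min
Total: 9 h 42 min + 11 h 47 min + 9 h 36 min + 6 h 29 min + 5 h 58 min + 9 h 11 min = 52 h 43 min.

52.72 hours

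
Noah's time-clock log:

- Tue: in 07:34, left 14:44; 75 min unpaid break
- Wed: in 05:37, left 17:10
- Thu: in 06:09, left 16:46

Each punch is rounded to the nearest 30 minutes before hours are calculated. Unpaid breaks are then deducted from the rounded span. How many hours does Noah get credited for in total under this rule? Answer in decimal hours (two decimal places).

Tue: in 07:34→07:30, out 14:44→14:30; 7 h 0 min − 75 min = 5 h 45 min
Wed: in 05:37→05:30, out 17:10→17:00; 11 h 30 min
Thu: in 06:09→06:00, out 16:46→17:00; 11 h 0 min
Total credited: 28 h 15 min.

28.25 hours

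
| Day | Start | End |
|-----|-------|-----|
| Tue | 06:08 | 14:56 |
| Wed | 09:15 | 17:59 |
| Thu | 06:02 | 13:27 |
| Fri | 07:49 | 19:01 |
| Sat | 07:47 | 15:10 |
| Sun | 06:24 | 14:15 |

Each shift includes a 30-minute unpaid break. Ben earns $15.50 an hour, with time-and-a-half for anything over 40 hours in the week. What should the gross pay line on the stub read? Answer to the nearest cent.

$814.91

Tue: 06:08–14:56 = 8 h 48 min; less 30 min break → 8 h 18 min
Wed: 09:15–17:59 = 8 h 44 min; less 30 min break → 8 h 14 min
Thu: 06:02–13:27 = 7 h 25 min; less 30 min break → 6 h 55 min
Fri: 07:49–19:01 = 11 h 12 min; less 30 min break → 10 h 42 min
Sat: 07:47–15:10 = 7 h 23 min; less 30 min break → 6 h 53 min
Sun: 06:24–14:15 = 7 h 51 min; less 30 min break → 7 h 21 min
Total worked: 48 h 23 min = 2903 min.
Regular 40 h 0 min = 2400 min at $15.50/h; overtime 8 h 23 min = 503 min at $23.25/h.
Pay = (2400 × $15.50 + 503 × $23.25) ÷ 60 = $814.91.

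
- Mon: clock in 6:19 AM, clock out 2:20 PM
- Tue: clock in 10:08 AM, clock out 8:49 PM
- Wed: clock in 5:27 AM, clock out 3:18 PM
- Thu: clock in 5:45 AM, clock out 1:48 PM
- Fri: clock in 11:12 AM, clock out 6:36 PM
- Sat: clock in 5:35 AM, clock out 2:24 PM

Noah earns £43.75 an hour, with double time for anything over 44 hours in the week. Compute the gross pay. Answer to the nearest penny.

Mon: 6:19 AM–2:20 PM = 8 h 1 min
Tue: 10:08 AM–8:49 PM = 10 h 41 min
Wed: 5:27 AM–3:18 PM = 9 h 51 min
Thu: 5:45 AM–1:48 PM = 8 h 3 min
Fri: 11:12 AM–6:36 PM = 7 h 24 min
Sat: 5:35 AM–2:24 PM = 8 h 49 min
Total worked: 52 h 49 min = 3169 min.
Regular 44 h 0 min = 2640 min at £43.75/h; overtime 8 h 49 min = 529 min at £87.50/h.
Pay = (2640 × £43.75 + 529 × £87.50) ÷ 60 = £2696.46.

£2696.46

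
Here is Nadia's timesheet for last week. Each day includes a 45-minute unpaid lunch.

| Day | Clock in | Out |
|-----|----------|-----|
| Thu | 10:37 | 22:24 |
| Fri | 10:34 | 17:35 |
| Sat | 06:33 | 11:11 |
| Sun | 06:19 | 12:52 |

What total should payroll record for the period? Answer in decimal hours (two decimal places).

Thu: 10:37–22:24 = 11 h 47 min; less 45 min break → 11 h 2 min
Fri: 10:34–17:35 = 7 h 1 min; less 45 min break → 6 h 16 min
Sat: 06:33–11:11 = 4 h 38 min; less 45 min break → 3 h 53 min
Sun: 06:19–12:52 = 6 h 33 min; less 45 min break → 5 h 48 min
Total: 11 h 2 min + 6 h 16 min + 3 h 53 min + 5 h 48 min = 26 h 59 min.

26.98 hours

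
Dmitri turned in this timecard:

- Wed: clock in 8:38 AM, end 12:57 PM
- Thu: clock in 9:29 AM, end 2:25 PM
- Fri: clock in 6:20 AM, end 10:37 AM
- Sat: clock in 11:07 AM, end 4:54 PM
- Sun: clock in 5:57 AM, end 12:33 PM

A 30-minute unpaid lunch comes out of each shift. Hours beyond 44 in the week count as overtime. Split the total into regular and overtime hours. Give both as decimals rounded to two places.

Wed: 8:38 AM–12:57 PM = 4 h 19 min; less 30 min break → 3 h 49 min
Thu: 9:29 AM–2:25 PM = 4 h 56 min; less 30 min break → 4 h 26 min
Fri: 6:20 AM–10:37 AM = 4 h 17 min; less 30 min break → 3 h 47 min
Sat: 11:07 AM–4:54 PM = 5 h 47 min; less 30 min break → 5 h 17 min
Sun: 5:57 AM–12:33 PM = 6 h 36 min; less 30 min break → 6 h 6 min
Total worked: 23 h 25 min = 23.42 h.
Threshold 44 h → overtime 0 h 0 min, regular 23 h 25 min.

Regular 23.42 hours, overtime 0.00 hours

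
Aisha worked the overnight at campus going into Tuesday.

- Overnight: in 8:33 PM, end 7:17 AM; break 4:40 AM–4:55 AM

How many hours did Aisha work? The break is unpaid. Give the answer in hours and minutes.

10 h 29 min

Overnight: 8:33 PM → midnight = 3 h 27 min; midnight → 7:17 AM = 7 h 17 min; span 10 h 44 min; less 15 min break → 10 h 29 min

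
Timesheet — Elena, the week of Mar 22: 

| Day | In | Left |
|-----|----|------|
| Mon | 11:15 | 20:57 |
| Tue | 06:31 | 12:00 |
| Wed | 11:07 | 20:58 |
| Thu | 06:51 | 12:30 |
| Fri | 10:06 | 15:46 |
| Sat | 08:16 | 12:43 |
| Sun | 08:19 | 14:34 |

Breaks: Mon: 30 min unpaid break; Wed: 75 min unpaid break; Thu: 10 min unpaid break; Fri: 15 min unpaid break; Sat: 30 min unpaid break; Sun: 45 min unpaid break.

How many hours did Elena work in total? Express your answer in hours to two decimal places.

43.63 hours

Mon: 11:15–20:57 = 9 h 42 min; less 30 min break → 9 h 12 min
Tue: 06:31–12:00 = 5 h 29 min
Wed: 11:07–20:58 = 9 h 51 min; less 75 min break → 8 h 36 min
Thu: 06:51–12:30 = 5 h 39 min; less 10 min break → 5 h 29 min
Fri: 10:06–15:46 = 5 h 40 min; less 15 min break → 5 h 25 min
Sat: 08:16–12:43 = 4 h 27 min; less 30 min break → 3 h 57 min
Sun: 08:19–14:34 = 6 h 15 min; less 45 min break → 5 h 30 min
Total: 9 h 12 min + 5 h 29 min + 8 h 36 min + 5 h 29 min + 5 h 25 min + 3 h 57 min + 5 h 30 min = 43 h 38 min.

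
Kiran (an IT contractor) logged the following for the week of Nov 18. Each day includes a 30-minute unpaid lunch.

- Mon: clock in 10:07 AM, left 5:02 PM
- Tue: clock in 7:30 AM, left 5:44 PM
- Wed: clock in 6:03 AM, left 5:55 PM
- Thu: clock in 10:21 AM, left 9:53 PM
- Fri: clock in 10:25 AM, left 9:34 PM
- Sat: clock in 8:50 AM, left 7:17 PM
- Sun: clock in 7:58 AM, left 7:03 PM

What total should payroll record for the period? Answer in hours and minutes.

69 h 44 min

Mon: 10:07 AM–5:02 PM = 6 h 55 min; less 30 min break → 6 h 25 min
Tue: 7:30 AM–5:44 PM = 10 h 14 min; less 30 min break → 9 h 44 min
Wed: 6:03 AM–5:55 PM = 11 h 52 min; less 30 min break → 11 h 22 min
Thu: 10:21 AM–9:53 PM = 11 h 32 min; less 30 min break → 11 h 2 min
Fri: 10:25 AM–9:34 PM = 11 h 9 min; less 30 min break → 10 h 39 min
Sat: 8:50 AM–7:17 PM = 10 h 27 min; less 30 min break → 9 h 57 min
Sun: 7:58 AM–7:03 PM = 11 h 5 min; less 30 min break → 10 h 35 min
Total: 6 h 25 min + 9 h 44 min + 11 h 22 min + 11 h 2 min + 10 h 39 min + 9 h 57 min + 10 h 35 min = 69 h 44 min.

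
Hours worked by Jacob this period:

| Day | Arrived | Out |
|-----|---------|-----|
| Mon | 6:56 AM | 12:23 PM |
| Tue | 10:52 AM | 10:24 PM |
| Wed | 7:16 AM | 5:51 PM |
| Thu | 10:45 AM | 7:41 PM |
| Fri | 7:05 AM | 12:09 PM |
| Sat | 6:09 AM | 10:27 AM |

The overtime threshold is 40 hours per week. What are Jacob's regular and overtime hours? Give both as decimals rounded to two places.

Mon: 6:56 AM–12:23 PM = 5 h 27 min
Tue: 10:52 AM–10:24 PM = 11 h 32 min
Wed: 7:16 AM–5:51 PM = 10 h 35 min
Thu: 10:45 AM–7:41 PM = 8 h 56 min
Fri: 7:05 AM–12:09 PM = 5 h 4 min
Sat: 6:09 AM–10:27 AM = 4 h 18 min
Total worked: 45 h 52 min = 45.87 h.
Threshold 40 h → overtime 5 h 52 min, regular 40 h 0 min.

Regular 40.00 hours, overtime 5.87 hours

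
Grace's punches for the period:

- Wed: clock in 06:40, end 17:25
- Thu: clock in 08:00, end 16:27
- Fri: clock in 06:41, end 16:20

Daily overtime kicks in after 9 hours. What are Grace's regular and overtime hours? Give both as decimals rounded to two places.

Wed: 06:40–17:25 = 10 h 45 min
Thu: 08:00–16:27 = 8 h 27 min
Fri: 06:41–16:20 = 9 h 39 min
Wed reg 9 h 0 min / OT 1 h 45 min; Thu reg 8 h 27 min / OT 0 h 0 min; Fri reg 9 h 0 min / OT 0 h 39 min.
Totals: regular 26 h 27 min, overtime 2 h 24 min.

Regular 26.45 hours, overtime 2.40 hours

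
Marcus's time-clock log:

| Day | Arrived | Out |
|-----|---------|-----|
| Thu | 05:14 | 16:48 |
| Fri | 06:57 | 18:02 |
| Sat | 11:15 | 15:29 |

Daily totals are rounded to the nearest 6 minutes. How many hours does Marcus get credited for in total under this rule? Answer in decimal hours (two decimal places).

Thu: 05:14–16:48 = 11 h 34 min → rounds to 11 h 36 min
Fri: 06:57–18:02 = 11 h 5 min → rounds to 11 h 6 min
Sat: 11:15–15:29 = 4 h 14 min → rounds to 4 h 12 min
Total credited: 26 h 54 min.

26.90 hours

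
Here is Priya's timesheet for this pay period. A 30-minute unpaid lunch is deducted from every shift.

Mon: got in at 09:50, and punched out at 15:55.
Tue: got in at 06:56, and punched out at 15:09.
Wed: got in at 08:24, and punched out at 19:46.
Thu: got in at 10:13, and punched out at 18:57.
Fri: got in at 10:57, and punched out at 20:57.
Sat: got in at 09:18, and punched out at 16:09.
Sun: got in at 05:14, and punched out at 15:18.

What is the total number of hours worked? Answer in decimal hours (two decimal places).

57.82 hours

Mon: 09:50–15:55 = 6 h 5 min; less 30 min break → 5 h 35 min
Tue: 06:56–15:09 = 8 h 13 min; less 30 min break → 7 h 43 min
Wed: 08:24–19:46 = 11 h 22 min; less 30 min break → 10 h 52 min
Thu: 10:13–18:57 = 8 h 44 min; less 30 min break → 8 h 14 min
Fri: 10:57–20:57 = 10 h 0 min; less 30 min break → 9 h 30 min
Sat: 09:18–16:09 = 6 h 51 min; less 30 min break → 6 h 21 min
Sun: 05:14–15:18 = 10 h 4 min; less 30 min break → 9 h 34 min
Total: 5 h 35 min + 7 h 43 min + 10 h 52 min + 8 h 14 min + 9 h 30 min + 6 h 21 min + 9 h 34 min = 57 h 49 min.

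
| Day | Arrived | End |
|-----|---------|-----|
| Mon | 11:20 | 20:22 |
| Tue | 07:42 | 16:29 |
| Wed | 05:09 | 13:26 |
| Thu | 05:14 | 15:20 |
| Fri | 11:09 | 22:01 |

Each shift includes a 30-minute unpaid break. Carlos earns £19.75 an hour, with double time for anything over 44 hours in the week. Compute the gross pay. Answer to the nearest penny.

£891.38

Mon: 11:20–20:22 = 9 h 2 min; less 30 min break → 8 h 32 min
Tue: 07:42–16:29 = 8 h 47 min; less 30 min break → 8 h 17 min
Wed: 05:09–13:26 = 8 h 17 min; less 30 min break → 7 h 47 min
Thu: 05:14–15:20 = 10 h 6 min; less 30 min break → 9 h 36 min
Fri: 11:09–22:01 = 10 h 52 min; less 30 min break → 10 h 22 min
Total worked: 44 h 34 min = 2674 min.
Regular 44 h 0 min = 2640 min at £19.75/h; overtime 0 h 34 min = 34 min at £39.50/h.
Pay = (2640 × £19.75 + 34 × £39.50) ÷ 60 = £891.38.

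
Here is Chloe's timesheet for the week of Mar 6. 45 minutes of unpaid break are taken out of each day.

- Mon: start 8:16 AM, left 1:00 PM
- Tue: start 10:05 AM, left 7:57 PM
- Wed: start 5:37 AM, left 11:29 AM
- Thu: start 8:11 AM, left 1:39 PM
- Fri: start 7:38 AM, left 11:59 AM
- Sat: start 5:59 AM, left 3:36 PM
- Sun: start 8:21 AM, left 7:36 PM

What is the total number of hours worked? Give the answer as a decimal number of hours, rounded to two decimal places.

45.90 hours

Mon: 8:16 AM–1:00 PM = 4 h 44 min; less 45 min break → 3 h 59 min
Tue: 10:05 AM–7:57 PM = 9 h 52 min; less 45 min break → 9 h 7 min
Wed: 5:37 AM–11:29 AM = 5 h 52 min; less 45 min break → 5 h 7 min
Thu: 8:11 AM–1:39 PM = 5 h 28 min; less 45 min break → 4 h 43 min
Fri: 7:38 AM–11:59 AM = 4 h 21 min; less 45 min break → 3 h 36 min
Sat: 5:59 AM–3:36 PM = 9 h 37 min; less 45 min break → 8 h 52 min
Sun: 8:21 AM–7:36 PM = 11 h 15 min; less 45 min break → 10 h 30 min
Total: 3 h 59 min + 9 h 7 min + 5 h 7 min + 4 h 43 min + 3 h 36 min + 8 h 52 min + 10 h 30 min = 45 h 54 min.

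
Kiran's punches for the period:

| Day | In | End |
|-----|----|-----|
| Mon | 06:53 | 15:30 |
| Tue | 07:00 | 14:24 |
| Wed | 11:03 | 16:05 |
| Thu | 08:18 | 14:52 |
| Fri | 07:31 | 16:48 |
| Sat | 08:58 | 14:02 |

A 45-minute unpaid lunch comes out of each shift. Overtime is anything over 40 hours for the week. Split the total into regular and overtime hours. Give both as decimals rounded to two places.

Mon: 06:53–15:30 = 8 h 37 min; less 45 min break → 7 h 52 min
Tue: 07:00–14:24 = 7 h 24 min; less 45 min break → 6 h 39 min
Wed: 11:03–16:05 = 5 h 2 min; less 45 min break → 4 h 17 min
Thu: 08:18–14:52 = 6 h 34 min; less 45 min break → 5 h 49 min
Fri: 07:31–16:48 = 9 h 17 min; less 45 min break → 8 h 32 min
Sat: 08:58–14:02 = 5 h 4 min; less 45 min break → 4 h 19 min
Total worked: 37 h 28 min = 37.47 h.
Threshold 40 h → overtime 0 h 0 min, regular 37 h 28 min.

Regular 37.47 hours, overtime 0.00 hours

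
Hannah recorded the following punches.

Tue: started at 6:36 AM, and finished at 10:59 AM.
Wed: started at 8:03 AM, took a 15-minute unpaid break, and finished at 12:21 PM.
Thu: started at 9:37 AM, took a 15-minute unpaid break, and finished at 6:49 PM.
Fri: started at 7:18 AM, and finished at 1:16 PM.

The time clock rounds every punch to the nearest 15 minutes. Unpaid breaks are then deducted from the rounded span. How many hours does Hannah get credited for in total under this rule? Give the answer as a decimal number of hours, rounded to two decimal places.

Tue: in 6:36 AM→6:30 AM, out 10:59 AM→11:00 AM; 4 h 30 min
Wed: in 8:03 AM→8:00 AM, out 12:21 PM→12:15 PM; 4 h 15 min − 15 min = 4 h 0 min
Thu: in 9:37 AM→9:30 AM, out 6:49 PM→6:45 PM; 9 h 15 min − 15 min = 9 h 0 min
Fri: in 7:18 AM→7:15 AM, out 1:16 PM→1:15 PM; 6 h 0 min
Total credited: 23 h 30 min.

23.50 hours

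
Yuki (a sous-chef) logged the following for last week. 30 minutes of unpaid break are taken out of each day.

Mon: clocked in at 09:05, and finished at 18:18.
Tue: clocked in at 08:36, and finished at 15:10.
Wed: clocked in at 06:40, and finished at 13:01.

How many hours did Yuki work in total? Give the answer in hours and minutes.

20 h 38 min

Mon: 09:05–18:18 = 9 h 13 min; less 30 min break → 8 h 43 min
Tue: 08:36–15:10 = 6 h 34 min; less 30 min break → 6 h 4 min
Wed: 06:40–13:01 = 6 h 21 min; less 30 min break → 5 h 51 min
Total: 8 h 43 min + 6 h 4 min + 5 h 51 min = 20 h 38 min.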